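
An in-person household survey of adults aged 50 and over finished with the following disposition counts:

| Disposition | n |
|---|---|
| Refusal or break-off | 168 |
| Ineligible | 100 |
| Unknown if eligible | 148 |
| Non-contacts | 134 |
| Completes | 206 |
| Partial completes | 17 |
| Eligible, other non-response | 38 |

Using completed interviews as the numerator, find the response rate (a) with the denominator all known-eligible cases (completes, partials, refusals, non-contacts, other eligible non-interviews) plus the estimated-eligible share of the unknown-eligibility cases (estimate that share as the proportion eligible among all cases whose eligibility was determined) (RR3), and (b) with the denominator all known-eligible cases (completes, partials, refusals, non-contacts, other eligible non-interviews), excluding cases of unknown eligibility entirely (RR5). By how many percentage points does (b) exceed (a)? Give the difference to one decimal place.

6.7

Numerator → 206
Eligible (known) → 206 + 17 + 168 + 134 + 38 = 563
e = 563 / (563 + 100) = 563 / 663 = 0.8492
Eligible share of unknowns → 0.8492 × 148 = 125.68
Denom → 563 + 125.68 = 688.68
RR3 = 206 / 688.68 = 0.2991
Denom → 206 + 17 + 168 + 134 + 38 = 563
RR5 = 206 / 563 = 0.3659
Difference = 36.59 − 29.91 = 6.68 percentage points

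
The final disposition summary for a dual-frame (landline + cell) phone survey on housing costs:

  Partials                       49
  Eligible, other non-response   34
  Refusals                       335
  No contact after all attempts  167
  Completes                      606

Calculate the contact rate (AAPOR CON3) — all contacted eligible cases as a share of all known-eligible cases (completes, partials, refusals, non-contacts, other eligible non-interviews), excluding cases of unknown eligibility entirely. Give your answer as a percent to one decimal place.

86.0%

Numerator → 606 + 49 + 335 + 34 = 1024
Denom → 606 + 49 + 335 + 167 + 34 = 1191
CON3 = 1024 / 1191 = 0.8598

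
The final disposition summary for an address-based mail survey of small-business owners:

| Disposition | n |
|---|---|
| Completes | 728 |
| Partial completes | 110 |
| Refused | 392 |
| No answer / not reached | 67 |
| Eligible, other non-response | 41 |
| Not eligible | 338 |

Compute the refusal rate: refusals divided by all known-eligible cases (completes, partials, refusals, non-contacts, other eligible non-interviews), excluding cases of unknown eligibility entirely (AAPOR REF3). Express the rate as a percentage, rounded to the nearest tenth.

29.3%

Top: 392
Denom: 728 + 110 + 392 + 67 + 41 = 1338
REF3 = 392 / 1338 = 0.2930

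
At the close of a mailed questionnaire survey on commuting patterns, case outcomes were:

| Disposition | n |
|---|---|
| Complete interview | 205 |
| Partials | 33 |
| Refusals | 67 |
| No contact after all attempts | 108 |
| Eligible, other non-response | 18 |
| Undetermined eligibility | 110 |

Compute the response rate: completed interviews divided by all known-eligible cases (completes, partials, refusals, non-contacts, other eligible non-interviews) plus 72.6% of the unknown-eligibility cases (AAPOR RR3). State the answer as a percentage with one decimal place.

Num → 205
Determined eligible → 205 + 33 + 67 + 108 + 18 = 431
e × U → 0.7260 × 110 = 79.86
Denom → 431 + 79.86 = 510.86
RR3 = 205 / 510.86 = 0.4013

40.1%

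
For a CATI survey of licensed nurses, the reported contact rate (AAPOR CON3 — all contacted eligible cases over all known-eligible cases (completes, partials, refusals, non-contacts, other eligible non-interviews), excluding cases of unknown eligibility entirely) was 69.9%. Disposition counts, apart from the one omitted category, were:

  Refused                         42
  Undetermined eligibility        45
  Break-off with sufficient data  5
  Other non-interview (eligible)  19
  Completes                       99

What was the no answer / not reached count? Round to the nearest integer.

71

Num = 99 + 5 + 42 + 19 = 165
CON3 = 165 / D = 0.699
D = 165 / 0.699 = 236.1
Remaining denominator categories sum to 165
no answer / not reached = 236.1 − 165 ≈ 71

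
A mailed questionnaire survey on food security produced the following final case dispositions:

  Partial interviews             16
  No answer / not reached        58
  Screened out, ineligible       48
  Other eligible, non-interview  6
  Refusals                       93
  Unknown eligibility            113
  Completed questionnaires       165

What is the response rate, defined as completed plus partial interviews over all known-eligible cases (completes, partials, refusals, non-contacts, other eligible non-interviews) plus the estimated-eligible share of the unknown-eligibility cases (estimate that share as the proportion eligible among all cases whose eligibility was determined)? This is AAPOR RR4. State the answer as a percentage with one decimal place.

Top → 165 + 16 = 181
Eligible (known) → 165 + 16 + 93 + 58 + 6 = 338
e = 338 / (338 + 48) = 338 / 386 = 0.8756
Eligible share of unknowns → 0.8756 × 113 = 98.94
Denom → 338 + 98.94 = 436.94
RR4 = 181 / 436.94 = 0.4142

41.4%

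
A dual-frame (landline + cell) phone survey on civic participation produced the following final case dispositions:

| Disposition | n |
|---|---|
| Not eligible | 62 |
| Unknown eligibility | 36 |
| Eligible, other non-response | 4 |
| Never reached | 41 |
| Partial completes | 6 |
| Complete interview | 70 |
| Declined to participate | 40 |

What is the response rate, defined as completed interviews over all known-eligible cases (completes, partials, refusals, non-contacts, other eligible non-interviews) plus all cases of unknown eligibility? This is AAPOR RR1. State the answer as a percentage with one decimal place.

Top = 70
Base = 70 + 6 + 40 + 41 + 4 + 36 = 197
RR1 = 70 / 197 = 0.3553

35.5%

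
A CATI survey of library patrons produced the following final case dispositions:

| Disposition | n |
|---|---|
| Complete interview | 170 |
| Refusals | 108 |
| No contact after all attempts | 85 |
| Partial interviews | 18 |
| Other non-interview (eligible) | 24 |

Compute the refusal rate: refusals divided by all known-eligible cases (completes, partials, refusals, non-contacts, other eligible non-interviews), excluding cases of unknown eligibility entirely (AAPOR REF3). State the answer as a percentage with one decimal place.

Numerator → 108
Denom → 170 + 18 + 108 + 85 + 24 = 405
REF3 = 108 / 405 = 0.2667

26.7%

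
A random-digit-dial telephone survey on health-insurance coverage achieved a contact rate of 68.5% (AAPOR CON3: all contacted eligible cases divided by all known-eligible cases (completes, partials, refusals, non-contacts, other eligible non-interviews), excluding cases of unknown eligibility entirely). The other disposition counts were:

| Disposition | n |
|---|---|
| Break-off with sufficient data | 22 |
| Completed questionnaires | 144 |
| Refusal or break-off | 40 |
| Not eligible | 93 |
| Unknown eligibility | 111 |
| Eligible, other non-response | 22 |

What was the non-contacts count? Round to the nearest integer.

105

Num → 144 + 22 + 40 + 22 = 228
CON3 = 228 / D = 0.685
D = 228 / 0.685 = 332.8
Rest of base = 228
non-contacts = 332.8 − 228 ≈ 105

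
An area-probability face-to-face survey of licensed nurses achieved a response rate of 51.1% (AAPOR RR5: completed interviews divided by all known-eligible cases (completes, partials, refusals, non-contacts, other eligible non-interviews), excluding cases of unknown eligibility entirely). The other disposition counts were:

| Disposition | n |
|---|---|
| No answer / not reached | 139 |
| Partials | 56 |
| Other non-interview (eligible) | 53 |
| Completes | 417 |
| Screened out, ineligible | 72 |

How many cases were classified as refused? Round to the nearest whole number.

151

RR5 = 417 / D = 0.511
D = 417 / 0.511 = 816.0
Remaining denominator categories sum to 665
refused = 816.0 − 665 ≈ 151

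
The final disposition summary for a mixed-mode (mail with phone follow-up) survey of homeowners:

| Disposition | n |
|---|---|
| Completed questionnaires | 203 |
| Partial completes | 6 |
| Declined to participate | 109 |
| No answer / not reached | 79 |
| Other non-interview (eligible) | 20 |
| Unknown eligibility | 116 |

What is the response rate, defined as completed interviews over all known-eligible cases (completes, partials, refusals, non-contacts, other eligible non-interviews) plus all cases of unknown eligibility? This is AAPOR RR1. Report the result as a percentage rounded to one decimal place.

Top → 203
Denominator → 203 + 6 + 109 + 79 + 20 + 116 = 533
RR1 = 203 / 533 = 0.3809

38.1%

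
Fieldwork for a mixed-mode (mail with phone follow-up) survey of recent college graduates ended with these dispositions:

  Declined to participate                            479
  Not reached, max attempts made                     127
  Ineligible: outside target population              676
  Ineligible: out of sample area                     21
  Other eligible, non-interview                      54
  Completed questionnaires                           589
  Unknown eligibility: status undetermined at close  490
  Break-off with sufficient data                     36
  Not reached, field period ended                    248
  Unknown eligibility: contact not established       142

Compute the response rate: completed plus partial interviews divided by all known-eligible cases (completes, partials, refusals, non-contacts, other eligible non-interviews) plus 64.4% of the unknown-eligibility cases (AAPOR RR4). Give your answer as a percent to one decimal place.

32.2%

No answer / not reached = 248 + 127 = 375
Unknown eligibility = 142 + 490 = 632
Ineligible = 676 + 21 = 697
Top: 589 + 36 = 625
Eligible (known): 589 + 36 + 479 + 375 + 54 = 1533
Estimated eligible among unknowns: 0.6440 × 632 = 407.01
Base: 1533 + 407.01 = 1940.01
RR4 = 625 / 1940.01 = 0.3222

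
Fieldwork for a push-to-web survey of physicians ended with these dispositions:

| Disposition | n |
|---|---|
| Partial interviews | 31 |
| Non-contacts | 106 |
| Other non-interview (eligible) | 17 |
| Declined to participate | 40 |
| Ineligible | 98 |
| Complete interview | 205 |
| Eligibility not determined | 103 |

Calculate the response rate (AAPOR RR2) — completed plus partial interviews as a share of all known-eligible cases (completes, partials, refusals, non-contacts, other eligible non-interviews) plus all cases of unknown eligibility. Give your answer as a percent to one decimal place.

47.0%

Num: 205 + 31 = 236
Base: 205 + 31 + 40 + 106 + 17 + 103 = 502
RR2 = 236 / 502 = 0.4701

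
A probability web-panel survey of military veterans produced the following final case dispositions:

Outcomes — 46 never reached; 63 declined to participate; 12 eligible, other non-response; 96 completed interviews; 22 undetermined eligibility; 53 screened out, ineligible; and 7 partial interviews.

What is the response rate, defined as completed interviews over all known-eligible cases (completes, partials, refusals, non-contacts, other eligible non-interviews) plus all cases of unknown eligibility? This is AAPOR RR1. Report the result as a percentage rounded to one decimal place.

39.0%

Numerator → 96
Denom → 96 + 7 + 63 + 46 + 12 + 22 = 246
RR1 = 96 / 246 = 0.3902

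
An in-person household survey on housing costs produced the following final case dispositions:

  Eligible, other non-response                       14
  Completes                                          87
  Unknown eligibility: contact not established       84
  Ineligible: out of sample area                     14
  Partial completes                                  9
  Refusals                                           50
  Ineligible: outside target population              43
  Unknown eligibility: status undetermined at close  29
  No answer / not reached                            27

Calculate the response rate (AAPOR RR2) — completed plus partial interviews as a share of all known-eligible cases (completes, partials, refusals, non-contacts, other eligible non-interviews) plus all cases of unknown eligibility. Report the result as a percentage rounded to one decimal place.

32.0%

Unknown if eligible = 84 + 29 = 113
Ineligible = 43 + 14 = 57
Top → 87 + 9 = 96
Base → 87 + 9 + 50 + 27 + 14 + 113 = 300
RR2 = 96 / 300 = 0.3200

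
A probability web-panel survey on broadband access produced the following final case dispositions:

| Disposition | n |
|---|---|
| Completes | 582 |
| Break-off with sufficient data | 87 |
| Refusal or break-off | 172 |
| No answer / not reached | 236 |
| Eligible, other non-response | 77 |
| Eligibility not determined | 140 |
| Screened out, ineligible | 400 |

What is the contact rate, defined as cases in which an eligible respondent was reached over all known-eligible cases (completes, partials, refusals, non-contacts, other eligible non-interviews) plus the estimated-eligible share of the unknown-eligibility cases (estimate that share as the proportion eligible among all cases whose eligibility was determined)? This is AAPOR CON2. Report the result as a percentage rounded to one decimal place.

73.0%

Num: 582 + 87 + 172 + 77 = 918
Eligible (known): 582 + 87 + 172 + 236 + 77 = 1154
e = 1154 / (1154 + 400) = 1154 / 1554 = 0.7426
Eligible share of unknowns: 0.7426 × 140 = 103.96
Denominator: 1154 + 103.96 = 1257.96
CON2 = 918 / 1257.96 = 0.7298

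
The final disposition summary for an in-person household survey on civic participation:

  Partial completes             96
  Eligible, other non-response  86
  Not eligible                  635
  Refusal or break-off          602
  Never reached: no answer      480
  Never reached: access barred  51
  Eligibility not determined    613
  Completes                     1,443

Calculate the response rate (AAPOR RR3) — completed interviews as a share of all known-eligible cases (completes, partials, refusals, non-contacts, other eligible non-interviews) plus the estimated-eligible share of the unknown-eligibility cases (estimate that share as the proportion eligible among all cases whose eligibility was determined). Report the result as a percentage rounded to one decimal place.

44.3%

No answer / not reached = 480 + 51 = 531
Numerator: 1443
Eligible (known): 1443 + 96 + 602 + 531 + 86 = 2758
e = 2758 / (2758 + 635) = 2758 / 3393 = 0.8128
Estimated eligible among unknowns: 0.8128 × 613 = 498.25
Denominator: 2758 + 498.25 = 3256.25
RR3 = 1443 / 3256.25 = 0.4431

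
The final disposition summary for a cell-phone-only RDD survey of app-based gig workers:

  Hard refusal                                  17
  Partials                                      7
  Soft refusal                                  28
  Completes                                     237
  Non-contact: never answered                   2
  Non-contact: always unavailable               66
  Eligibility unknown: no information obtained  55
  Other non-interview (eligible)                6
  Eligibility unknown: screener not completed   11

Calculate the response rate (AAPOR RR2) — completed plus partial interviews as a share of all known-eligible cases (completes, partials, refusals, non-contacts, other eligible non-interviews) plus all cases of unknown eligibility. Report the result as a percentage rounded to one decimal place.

Refused = 17 + 28 = 45
No contact after all attempts = 2 + 66 = 68
Undetermined eligibility = 11 + 55 = 66
Numerator → 237 + 7 = 244
Denom → 237 + 7 + 45 + 68 + 6 + 66 = 429
RR2 = 244 / 429 = 0.5688

56.9%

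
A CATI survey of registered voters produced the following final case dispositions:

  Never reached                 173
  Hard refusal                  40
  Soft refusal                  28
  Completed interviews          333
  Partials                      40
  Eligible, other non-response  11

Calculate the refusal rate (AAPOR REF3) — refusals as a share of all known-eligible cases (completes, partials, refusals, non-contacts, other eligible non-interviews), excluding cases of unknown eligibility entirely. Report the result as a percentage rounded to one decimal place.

Refusal or break-off = 40 + 28 = 68
Num = 68
Denom = 333 + 40 + 68 + 173 + 11 = 625
REF3 = 68 / 625 = 0.1088

10.9%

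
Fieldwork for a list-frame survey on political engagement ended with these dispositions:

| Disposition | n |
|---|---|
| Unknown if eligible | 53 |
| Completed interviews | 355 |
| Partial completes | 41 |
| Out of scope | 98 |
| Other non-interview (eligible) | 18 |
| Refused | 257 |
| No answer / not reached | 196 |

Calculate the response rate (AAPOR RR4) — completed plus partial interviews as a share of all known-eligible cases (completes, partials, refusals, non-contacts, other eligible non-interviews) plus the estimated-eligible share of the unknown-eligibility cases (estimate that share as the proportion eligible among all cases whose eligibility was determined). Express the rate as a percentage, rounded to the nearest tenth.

43.3%

Numerator → 355 + 41 = 396
Eligible (known) → 355 + 41 + 257 + 196 + 18 = 867
e = 867 / (867 + 98) = 867 / 965 = 0.8984
e × U → 0.8984 × 53 = 47.62
Base → 867 + 47.62 = 914.62
RR4 = 396 / 914.62 = 0.4330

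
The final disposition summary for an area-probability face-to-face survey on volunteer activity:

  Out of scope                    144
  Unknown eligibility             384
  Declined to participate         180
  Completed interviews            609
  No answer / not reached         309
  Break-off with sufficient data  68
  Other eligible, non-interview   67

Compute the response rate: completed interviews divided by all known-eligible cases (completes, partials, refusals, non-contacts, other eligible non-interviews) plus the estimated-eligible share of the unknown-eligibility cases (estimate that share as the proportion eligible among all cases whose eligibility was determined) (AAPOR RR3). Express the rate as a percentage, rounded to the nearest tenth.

38.6%

Top: 609
Determined eligible: 609 + 68 + 180 + 309 + 67 = 1233
e = 1233 / (1233 + 144) = 1233 / 1377 = 0.8954
e × U: 0.8954 × 384 = 343.83
Denominator: 1233 + 343.83 = 1576.83
RR3 = 609 / 1576.83 = 0.3862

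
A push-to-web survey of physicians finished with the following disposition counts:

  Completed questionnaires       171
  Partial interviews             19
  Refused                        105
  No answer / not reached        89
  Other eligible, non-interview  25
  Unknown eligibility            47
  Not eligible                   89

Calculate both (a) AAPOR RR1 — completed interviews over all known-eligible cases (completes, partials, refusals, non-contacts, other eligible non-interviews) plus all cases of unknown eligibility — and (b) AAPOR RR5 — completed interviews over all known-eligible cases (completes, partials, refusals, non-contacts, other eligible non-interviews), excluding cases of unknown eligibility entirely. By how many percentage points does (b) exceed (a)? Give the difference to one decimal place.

4.3

Numerator → 171
Denom → 171 + 19 + 105 + 89 + 25 + 47 = 456
RR1 = 171 / 456 = 0.3750
Denom → 171 + 19 + 105 + 89 + 25 = 409
RR5 = 171 / 409 = 0.4181
Difference = 41.81 − 37.50 = 4.31 percentage points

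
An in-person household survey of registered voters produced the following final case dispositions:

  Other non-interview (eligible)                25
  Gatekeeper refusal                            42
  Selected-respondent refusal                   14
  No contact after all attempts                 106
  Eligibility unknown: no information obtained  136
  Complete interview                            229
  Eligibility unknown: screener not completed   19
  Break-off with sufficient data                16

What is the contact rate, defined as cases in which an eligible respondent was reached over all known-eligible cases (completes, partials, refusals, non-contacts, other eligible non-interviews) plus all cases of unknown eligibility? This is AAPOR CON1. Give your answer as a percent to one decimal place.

55.5%

Declined to participate = 42 + 14 = 56
Unknown if eligible = 19 + 136 = 155
Num → 229 + 16 + 56 + 25 = 326
Denominator → 229 + 16 + 56 + 106 + 25 + 155 = 587
CON1 = 326 / 587 = 0.5554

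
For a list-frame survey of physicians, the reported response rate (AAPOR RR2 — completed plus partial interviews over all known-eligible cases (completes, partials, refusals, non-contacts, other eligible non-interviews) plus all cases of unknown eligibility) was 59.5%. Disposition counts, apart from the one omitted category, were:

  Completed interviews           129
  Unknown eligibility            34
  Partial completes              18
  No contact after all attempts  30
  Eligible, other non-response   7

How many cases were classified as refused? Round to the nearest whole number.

Top: 129 + 18 = 147
RR2 = 147 / D = 0.595
D = 147 / 0.595 = 247.1
Other denominator terms total 218
refused = 247.1 − 218 ≈ 29

29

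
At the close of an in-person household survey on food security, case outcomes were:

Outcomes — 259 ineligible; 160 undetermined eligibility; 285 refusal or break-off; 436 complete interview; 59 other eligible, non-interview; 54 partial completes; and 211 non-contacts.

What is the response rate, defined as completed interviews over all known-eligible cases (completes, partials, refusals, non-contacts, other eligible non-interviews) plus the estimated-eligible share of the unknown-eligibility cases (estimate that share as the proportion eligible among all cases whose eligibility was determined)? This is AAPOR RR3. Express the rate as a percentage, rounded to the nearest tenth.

Top = 436
Eligible (known) = 436 + 54 + 285 + 211 + 59 = 1045
e = 1045 / (1045 + 259) = 1045 / 1304 = 0.8014
Estimated eligible among unknowns = 0.8014 × 160 = 128.22
Base = 1045 + 128.22 = 1173.22
RR3 = 436 / 1173.22 = 0.3716

37.2%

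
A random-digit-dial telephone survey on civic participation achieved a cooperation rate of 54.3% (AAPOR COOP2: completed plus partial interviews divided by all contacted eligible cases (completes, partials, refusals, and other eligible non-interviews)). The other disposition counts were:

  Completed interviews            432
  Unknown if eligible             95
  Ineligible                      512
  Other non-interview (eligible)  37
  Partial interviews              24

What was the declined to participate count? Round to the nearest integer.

347

Num → 432 + 24 = 456
COOP2 = 456 / D = 0.543
D = 456 / 0.543 = 839.8
Rest of base = 493
declined to participate = 839.8 − 493 ≈ 347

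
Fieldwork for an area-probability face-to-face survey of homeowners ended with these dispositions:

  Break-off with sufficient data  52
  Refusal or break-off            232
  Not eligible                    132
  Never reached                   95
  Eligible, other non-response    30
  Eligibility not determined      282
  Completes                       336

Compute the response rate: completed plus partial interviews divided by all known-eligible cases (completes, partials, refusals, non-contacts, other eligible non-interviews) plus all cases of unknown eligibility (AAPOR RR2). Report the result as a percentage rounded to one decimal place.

Numerator → 336 + 52 = 388
Denom → 336 + 52 + 232 + 95 + 30 + 282 = 1027
RR2 = 388 / 1027 = 0.3778

37.8%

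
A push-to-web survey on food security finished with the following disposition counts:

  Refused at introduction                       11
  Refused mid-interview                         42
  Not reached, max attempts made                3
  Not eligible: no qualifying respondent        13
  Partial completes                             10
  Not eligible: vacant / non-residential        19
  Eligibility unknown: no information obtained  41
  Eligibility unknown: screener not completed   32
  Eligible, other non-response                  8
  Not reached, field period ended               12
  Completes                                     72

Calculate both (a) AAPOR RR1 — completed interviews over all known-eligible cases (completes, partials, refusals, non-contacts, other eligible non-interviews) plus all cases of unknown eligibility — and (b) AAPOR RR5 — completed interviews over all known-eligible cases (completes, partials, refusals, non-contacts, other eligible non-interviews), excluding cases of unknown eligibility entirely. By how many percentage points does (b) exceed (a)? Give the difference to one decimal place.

Declined to participate = 11 + 42 = 53
Never reached = 12 + 3 = 15
Undetermined eligibility = 32 + 41 = 73
Ineligible = 13 + 19 = 32
Numerator: 72
Denom: 72 + 10 + 53 + 15 + 8 + 73 = 231
RR1 = 72 / 231 = 0.3117
Denom: 72 + 10 + 53 + 15 + 8 = 158
RR5 = 72 / 158 = 0.4557
Difference = 45.57 − 31.17 = 14.40 percentage points

14.4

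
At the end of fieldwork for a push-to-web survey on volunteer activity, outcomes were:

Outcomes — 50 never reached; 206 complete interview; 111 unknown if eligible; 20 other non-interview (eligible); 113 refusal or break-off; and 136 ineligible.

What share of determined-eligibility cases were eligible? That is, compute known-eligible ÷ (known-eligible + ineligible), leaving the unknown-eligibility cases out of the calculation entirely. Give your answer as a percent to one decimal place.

74.1%

Known eligible → 206 + 113 + 50 + 20 = 389
e = 389 / (389 + 136) = 389 / 525 = 0.7410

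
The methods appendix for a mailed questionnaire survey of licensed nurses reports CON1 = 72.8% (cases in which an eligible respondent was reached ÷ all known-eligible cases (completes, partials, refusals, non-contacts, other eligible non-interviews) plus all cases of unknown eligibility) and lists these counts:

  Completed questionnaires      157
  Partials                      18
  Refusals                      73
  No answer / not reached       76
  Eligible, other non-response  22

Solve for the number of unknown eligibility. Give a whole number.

Numerator: 157 + 18 + 73 + 22 = 270
CON1 = 270 / D = 0.728
D = 270 / 0.728 = 370.9
Remaining denominator categories sum to 346
unknown eligibility = 370.9 − 346 ≈ 25

25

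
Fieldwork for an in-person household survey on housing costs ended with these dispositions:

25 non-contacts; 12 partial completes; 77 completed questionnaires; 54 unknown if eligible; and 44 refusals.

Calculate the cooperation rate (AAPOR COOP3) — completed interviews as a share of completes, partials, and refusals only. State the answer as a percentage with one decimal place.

57.9%

Numerator → 77
Base → 77 + 12 + 44 = 133
COOP3 = 77 / 133 = 0.5789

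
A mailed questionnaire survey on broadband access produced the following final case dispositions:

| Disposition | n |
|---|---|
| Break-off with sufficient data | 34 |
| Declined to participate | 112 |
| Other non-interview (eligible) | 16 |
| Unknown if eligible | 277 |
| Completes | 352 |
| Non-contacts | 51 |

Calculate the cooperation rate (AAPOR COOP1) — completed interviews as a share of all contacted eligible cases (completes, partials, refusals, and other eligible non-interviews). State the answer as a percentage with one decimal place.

68.5%

Numerator: 352
Denominator: 352 + 34 + 112 + 16 = 514
COOP1 = 352 / 514 = 0.6848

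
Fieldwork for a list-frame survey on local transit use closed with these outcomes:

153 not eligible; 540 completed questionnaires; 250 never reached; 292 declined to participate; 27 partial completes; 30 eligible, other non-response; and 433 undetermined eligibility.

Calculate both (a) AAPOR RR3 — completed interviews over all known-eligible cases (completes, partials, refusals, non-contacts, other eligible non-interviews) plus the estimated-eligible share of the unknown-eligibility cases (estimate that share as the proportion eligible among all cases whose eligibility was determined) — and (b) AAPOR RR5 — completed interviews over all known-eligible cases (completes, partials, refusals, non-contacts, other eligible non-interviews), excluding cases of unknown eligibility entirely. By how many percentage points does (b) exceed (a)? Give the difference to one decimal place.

11.9

Numerator = 540
Known eligible = 540 + 27 + 292 + 250 + 30 = 1139
e = 1139 / (1139 + 153) = 1139 / 1292 = 0.8816
Estimated eligible among unknowns = 0.8816 × 433 = 381.73
Base = 1139 + 381.73 = 1520.73
RR3 = 540 / 1520.73 = 0.3551
Base = 540 + 27 + 292 + 250 + 30 = 1139
RR5 = 540 / 1139 = 0.4741
Difference = 47.41 − 35.51 = 11.90 percentage points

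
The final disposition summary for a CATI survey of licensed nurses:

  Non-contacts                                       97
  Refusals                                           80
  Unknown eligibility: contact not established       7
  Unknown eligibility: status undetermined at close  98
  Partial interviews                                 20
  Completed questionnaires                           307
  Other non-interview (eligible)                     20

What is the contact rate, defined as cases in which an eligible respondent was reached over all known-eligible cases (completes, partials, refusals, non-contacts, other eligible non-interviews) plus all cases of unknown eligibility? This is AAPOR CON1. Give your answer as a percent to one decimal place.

Unknown eligibility = 7 + 98 = 105
Top: 307 + 20 + 80 + 20 = 427
Base: 307 + 20 + 80 + 97 + 20 + 105 = 629
CON1 = 427 / 629 = 0.6789

67.9%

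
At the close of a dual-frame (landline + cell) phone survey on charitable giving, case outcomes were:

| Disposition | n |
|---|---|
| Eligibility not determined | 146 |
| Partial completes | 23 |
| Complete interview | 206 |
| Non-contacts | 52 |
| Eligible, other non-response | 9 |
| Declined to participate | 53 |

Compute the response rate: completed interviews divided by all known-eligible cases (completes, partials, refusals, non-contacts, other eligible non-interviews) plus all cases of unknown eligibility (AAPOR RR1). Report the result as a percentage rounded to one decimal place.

Numerator = 206
Denominator = 206 + 23 + 53 + 52 + 9 + 146 = 489
RR1 = 206 / 489 = 0.4213

42.1%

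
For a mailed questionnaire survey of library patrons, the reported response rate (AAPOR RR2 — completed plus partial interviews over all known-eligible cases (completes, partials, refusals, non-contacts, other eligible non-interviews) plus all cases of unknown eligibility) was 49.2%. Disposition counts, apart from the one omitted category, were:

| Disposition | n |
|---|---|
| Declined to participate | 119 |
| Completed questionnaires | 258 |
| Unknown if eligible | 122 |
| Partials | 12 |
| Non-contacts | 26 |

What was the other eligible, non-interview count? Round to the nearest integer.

Numerator: 258 + 12 = 270
RR2 = 270 / D = 0.492
D = 270 / 0.492 = 548.8
Rest of base = 537
other eligible, non-interview = 548.8 − 537 ≈ 12

12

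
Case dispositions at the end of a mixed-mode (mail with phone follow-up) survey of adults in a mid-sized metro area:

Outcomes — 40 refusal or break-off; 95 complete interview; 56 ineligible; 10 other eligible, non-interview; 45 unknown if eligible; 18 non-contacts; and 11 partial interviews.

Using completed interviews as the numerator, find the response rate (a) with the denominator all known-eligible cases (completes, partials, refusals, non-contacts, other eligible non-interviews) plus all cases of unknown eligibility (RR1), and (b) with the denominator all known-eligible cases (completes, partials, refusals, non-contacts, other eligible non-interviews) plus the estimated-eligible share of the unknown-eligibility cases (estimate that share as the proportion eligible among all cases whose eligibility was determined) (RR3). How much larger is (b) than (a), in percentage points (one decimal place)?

Num: 95
Denom: 95 + 11 + 40 + 18 + 10 + 45 = 219
RR1 = 95 / 219 = 0.4338
Determined eligible: 95 + 11 + 40 + 18 + 10 = 174
e = 174 / (174 + 56) = 174 / 230 = 0.7565
e × U: 0.7565 × 45 = 34.04
Denom: 174 + 34.04 = 208.04
RR3 = 95 / 208.04 = 0.4566
Difference = 45.66 − 43.38 = 2.28 percentage points

2.3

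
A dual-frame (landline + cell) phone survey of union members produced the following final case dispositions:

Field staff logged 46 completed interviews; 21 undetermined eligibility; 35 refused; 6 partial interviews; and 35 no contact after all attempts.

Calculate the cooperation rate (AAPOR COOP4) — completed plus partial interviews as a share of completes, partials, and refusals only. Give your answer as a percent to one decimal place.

Num = 46 + 6 = 52
Denom = 46 + 6 + 35 = 87
COOP4 = 52 / 87 = 0.5977

59.8%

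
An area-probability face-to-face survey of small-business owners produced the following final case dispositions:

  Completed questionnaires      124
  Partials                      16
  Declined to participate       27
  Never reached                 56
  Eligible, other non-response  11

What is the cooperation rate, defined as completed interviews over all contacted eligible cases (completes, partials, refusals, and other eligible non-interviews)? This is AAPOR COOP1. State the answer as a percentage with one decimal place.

69.7%

Num: 124
Denominator: 124 + 16 + 27 + 11 = 178
COOP1 = 124 / 178 = 0.6966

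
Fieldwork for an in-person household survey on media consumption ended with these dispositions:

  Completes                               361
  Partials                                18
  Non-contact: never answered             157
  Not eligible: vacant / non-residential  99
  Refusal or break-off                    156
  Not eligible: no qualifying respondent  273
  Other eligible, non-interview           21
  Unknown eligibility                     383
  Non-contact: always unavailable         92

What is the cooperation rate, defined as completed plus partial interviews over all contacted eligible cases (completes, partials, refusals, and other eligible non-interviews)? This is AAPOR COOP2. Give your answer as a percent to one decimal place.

No contact after all attempts = 157 + 92 = 249
Screened out, ineligible = 273 + 99 = 372
Num = 361 + 18 = 379
Denom = 361 + 18 + 156 + 21 = 556
COOP2 = 379 / 556 = 0.6817

68.2%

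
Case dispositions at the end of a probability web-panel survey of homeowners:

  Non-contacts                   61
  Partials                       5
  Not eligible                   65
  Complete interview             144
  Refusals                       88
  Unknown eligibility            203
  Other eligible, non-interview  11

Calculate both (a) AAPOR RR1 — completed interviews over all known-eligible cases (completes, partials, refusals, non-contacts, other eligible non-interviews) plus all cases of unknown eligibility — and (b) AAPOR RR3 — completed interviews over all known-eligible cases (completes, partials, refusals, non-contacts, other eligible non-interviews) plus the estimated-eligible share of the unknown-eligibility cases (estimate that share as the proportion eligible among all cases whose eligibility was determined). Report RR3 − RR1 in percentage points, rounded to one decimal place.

Top: 144
Denom: 144 + 5 + 88 + 61 + 11 + 203 = 512
RR1 = 144 / 512 = 0.2812
Determined eligible: 144 + 5 + 88 + 61 + 11 = 309
e = 309 / (309 + 65) = 309 / 374 = 0.8262
Estimated eligible among unknowns: 0.8262 × 203 = 167.72
Denom: 309 + 167.72 = 476.72
RR3 = 144 / 476.72 = 0.3021
Difference = 30.21 − 28.12 = 2.09 percentage points

2.1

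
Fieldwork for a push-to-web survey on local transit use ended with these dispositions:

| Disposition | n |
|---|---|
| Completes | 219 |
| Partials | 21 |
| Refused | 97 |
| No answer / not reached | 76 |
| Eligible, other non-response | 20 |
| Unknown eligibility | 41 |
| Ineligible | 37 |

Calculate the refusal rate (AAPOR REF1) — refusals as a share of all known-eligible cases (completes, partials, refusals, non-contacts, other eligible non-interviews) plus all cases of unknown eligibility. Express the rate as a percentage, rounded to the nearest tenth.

Top: 97
Denominator: 219 + 21 + 97 + 76 + 20 + 41 = 474
REF1 = 97 / 474 = 0.2046

20.5%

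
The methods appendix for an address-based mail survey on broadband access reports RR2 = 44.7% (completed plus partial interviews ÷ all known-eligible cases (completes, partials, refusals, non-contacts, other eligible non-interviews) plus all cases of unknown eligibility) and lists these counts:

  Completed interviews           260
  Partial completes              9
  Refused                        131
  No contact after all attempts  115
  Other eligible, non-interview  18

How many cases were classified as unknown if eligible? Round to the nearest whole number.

Top: 260 + 9 = 269
RR2 = 269 / D = 0.447
D = 269 / 0.447 = 601.8
Other denominator terms total 533
unknown if eligible = 601.8 − 533 ≈ 69

69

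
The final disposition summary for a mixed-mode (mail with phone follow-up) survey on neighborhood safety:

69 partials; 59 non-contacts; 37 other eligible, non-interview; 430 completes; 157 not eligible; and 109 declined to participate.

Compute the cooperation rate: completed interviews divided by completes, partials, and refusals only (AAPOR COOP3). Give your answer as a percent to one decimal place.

Num = 430
Denom = 430 + 69 + 109 = 608
COOP3 = 430 / 608 = 0.7072

70.7%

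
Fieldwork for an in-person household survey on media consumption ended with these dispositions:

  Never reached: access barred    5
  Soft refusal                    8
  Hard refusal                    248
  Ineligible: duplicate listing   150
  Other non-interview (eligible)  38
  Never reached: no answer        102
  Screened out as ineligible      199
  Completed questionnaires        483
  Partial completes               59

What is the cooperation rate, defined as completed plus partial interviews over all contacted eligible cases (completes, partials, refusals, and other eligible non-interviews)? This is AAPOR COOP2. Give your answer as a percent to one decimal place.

Refused = 248 + 8 = 256
Never reached = 102 + 5 = 107
Ineligible = 199 + 150 = 349
Numerator: 483 + 59 = 542
Denominator: 483 + 59 + 256 + 38 = 836
COOP2 = 542 / 836 = 0.6483

64.8%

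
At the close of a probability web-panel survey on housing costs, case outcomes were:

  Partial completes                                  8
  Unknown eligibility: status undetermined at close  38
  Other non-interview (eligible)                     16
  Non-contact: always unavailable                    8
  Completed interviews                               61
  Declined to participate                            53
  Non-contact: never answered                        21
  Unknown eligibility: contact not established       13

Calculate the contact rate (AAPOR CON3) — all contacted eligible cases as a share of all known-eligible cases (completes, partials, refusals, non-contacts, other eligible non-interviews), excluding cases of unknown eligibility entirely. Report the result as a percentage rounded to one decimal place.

No answer / not reached = 21 + 8 = 29
Eligibility not determined = 13 + 38 = 51
Top: 61 + 8 + 53 + 16 = 138
Denominator: 61 + 8 + 53 + 29 + 16 = 167
CON3 = 138 / 167 = 0.8263

82.6%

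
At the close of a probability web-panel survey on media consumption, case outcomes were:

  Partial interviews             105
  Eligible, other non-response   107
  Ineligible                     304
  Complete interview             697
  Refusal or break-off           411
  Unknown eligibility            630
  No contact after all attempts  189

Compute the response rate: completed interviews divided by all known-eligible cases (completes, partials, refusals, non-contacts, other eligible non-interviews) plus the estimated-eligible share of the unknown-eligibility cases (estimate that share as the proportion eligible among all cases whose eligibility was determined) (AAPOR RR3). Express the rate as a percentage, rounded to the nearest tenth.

34.3%

Numerator → 697
Eligible (known) → 697 + 105 + 411 + 189 + 107 = 1509
e = 1509 / (1509 + 304) = 1509 / 1813 = 0.8323
Estimated eligible among unknowns → 0.8323 × 630 = 524.35
Base → 1509 + 524.35 = 2033.35
RR3 = 697 / 2033.35 = 0.3428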